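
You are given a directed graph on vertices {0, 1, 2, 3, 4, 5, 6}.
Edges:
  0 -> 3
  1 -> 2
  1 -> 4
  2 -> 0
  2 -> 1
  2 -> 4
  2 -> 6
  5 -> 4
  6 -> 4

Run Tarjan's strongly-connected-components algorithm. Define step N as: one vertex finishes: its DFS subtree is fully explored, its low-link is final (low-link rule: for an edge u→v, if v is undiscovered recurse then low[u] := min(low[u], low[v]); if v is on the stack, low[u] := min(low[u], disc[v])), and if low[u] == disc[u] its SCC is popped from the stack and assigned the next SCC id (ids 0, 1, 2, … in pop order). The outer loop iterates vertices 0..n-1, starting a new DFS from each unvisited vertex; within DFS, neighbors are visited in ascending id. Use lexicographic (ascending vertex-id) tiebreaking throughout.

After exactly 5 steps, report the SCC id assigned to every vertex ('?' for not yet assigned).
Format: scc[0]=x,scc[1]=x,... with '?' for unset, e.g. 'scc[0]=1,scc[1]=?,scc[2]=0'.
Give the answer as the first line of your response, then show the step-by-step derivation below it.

scc[0]=1,scc[1]=?,scc[2]=?,scc[3]=0,scc[4]=2,scc[5]=?,scc[6]=3

step 1: low=(low[0]=0,low[1]=?,low[2]=?,low[3]=1,low[4]=?,low[5]=?,low[6]=?); scc=(scc[0]=?,scc[1]=?,scc[2]=?,scc[3]=0,scc[4]=?,scc[5]=?,scc[6]=?)
step 2: low=(low[0]=0,low[1]=?,low[2]=?,low[3]=1,low[4]=?,low[5]=?,low[6]=?); scc=(scc[0]=1,scc[1]=?,scc[2]=?,scc[3]=0,scc[4]=?,scc[5]=?,scc[6]=?)
step 3: low=(low[0]=0,low[1]=2,low[2]=2,low[3]=1,low[4]=4,low[5]=?,low[6]=?); scc=(scc[0]=1,scc[1]=?,scc[2]=?,scc[3]=0,scc[4]=2,scc[5]=?,scc[6]=?)
step 4: low=(low[0]=0,low[1]=2,low[2]=2,low[3]=1,low[4]=4,low[5]=?,low[6]=5); scc=(scc[0]=1,scc[1]=?,scc[2]=?,scc[3]=0,scc[4]=2,scc[5]=?,scc[6]=3)
step 5: low=(low[0]=0,low[1]=2,low[2]=2,low[3]=1,low[4]=4,low[5]=?,low[6]=5); scc=(scc[0]=1,scc[1]=?,scc[2]=?,scc[3]=0,scc[4]=2,scc[5]=?,scc[6]=3)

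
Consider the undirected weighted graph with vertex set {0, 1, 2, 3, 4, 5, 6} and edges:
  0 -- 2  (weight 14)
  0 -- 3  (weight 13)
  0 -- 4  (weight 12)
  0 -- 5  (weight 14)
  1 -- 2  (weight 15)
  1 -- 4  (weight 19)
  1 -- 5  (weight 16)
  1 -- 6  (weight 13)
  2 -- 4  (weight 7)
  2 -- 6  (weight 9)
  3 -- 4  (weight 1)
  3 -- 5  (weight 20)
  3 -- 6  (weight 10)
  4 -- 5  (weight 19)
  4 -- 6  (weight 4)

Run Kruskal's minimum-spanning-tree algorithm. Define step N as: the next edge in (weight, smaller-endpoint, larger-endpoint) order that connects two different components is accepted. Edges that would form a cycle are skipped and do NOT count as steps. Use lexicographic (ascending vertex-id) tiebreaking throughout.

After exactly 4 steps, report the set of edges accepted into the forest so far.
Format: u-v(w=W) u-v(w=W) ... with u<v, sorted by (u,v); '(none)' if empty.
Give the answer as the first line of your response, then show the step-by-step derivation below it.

0-4(w=12) 2-4(w=7) 3-4(w=1) 4-6(w=4)

step 1: add edge 3-4 (w=1); MST = {3-4(w=1)}
step 2: add edge 4-6 (w=4); MST = {3-4(w=1) 4-6(w=4)}
step 3: add edge 2-4 (w=7); MST = {2-4(w=7) 3-4(w=1) 4-6(w=4)}
step 4: add edge 0-4 (w=12); MST = {0-4(w=12) 2-4(w=7) 3-4(w=1) 4-6(w=4)}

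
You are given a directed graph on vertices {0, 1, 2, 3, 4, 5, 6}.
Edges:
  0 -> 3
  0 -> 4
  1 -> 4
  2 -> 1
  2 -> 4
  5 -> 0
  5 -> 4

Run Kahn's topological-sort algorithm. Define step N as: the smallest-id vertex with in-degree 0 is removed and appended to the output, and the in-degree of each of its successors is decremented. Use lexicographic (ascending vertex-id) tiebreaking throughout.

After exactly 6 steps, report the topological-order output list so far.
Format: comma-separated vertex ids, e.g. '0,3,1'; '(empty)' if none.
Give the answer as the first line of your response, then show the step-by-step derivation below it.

2,1,5,0,3,4

step 1: output 2; order=[2]; indeg=(1,0,0,1,3,0,0)
step 2: output 1; order=[2,1]; indeg=(1,0,0,1,2,0,0)
step 3: output 5; order=[2,1,5]; indeg=(0,0,0,1,1,0,0)
step 4: output 0; order=[2,1,5,0]; indeg=(0,0,0,0,0,0,0)
step 5: output 3; order=[2,1,5,0,3]; indeg=(0,0,0,0,0,0,0)
step 6: output 4; order=[2,1,5,0,3,4]; indeg=(0,0,0,0,0,0,0)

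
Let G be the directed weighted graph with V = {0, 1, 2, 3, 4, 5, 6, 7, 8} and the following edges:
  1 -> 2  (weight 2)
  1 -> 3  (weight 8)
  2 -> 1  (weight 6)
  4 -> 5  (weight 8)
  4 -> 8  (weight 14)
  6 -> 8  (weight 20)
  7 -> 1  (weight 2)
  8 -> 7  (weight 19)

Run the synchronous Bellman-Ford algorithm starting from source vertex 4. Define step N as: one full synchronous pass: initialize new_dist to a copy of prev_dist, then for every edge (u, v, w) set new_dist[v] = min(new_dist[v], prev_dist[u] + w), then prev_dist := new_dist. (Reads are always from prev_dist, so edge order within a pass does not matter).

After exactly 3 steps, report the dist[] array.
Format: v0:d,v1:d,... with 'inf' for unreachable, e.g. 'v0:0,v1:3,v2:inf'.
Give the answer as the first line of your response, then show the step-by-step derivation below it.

v0:inf,v1:35,v2:inf,v3:inf,v4:0,v5:8,v6:inf,v7:33,v8:14

step 1: dist = v0:inf,v1:inf,v2:inf,v3:inf,v4:0,v5:8,v6:inf,v7:inf,v8:14
step 2: dist = v0:inf,v1:inf,v2:inf,v3:inf,v4:0,v5:8,v6:inf,v7:33,v8:14
step 3: dist = v0:inf,v1:35,v2:inf,v3:inf,v4:0,v5:8,v6:inf,v7:33,v8:14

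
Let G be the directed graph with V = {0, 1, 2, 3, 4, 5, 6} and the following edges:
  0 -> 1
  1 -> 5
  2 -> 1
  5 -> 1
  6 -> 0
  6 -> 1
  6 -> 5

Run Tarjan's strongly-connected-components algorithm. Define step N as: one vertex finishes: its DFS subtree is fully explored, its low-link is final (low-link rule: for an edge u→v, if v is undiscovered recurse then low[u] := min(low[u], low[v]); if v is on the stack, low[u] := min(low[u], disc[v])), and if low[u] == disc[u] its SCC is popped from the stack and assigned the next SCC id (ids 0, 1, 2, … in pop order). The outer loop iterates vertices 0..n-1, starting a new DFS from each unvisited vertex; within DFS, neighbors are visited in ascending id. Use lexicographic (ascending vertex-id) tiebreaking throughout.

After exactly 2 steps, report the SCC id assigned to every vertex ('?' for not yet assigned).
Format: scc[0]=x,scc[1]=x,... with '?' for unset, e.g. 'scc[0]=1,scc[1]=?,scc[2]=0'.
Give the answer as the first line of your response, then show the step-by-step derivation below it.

scc[0]=?,scc[1]=0,scc[2]=?,scc[3]=?,scc[4]=?,scc[5]=0,scc[6]=?

step 1: low=(low[0]=0,low[1]=1,low[2]=?,low[3]=?,low[4]=?,low[5]=1,low[6]=?); scc=(scc[0]=?,scc[1]=?,scc[2]=?,scc[3]=?,scc[4]=?,scc[5]=?,scc[6]=?)
step 2: low=(low[0]=0,low[1]=1,low[2]=?,low[3]=?,low[4]=?,low[5]=1,low[6]=?); scc=(scc[0]=?,scc[1]=0,scc[2]=?,scc[3]=?,scc[4]=?,scc[5]=0,scc[6]=?)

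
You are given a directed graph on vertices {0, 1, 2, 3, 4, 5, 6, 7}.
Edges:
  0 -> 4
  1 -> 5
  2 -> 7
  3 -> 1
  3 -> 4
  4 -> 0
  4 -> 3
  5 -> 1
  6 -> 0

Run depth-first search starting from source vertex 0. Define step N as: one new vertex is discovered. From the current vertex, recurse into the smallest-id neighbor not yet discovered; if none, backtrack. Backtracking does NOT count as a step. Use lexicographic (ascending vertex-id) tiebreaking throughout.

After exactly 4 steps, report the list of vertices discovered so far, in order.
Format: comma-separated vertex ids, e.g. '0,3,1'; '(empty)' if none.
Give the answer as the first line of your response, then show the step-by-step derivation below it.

0,4,3,1

step 1: discover 0; path=0; order=0
step 2: discover 4; path=0>4; order=0,4
step 3: discover 3; path=0>4>3; order=0,4,3
step 4: discover 1; path=0>4>3>1; order=0,4,3,1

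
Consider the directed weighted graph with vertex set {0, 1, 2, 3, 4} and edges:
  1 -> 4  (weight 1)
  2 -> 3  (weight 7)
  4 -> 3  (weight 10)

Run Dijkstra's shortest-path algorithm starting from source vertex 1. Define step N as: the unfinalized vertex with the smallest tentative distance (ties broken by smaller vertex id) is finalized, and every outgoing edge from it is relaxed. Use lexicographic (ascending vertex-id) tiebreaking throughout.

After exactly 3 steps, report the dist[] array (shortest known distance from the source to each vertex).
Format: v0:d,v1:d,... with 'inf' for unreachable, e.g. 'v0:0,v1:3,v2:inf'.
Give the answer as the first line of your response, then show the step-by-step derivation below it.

v0:inf,v1:0,v2:inf,v3:11,v4:1

step 1: dist = v0:inf,v1:0,v2:inf,v3:inf,v4:1
step 2: dist = v0:inf,v1:0,v2:inf,v3:11,v4:1
step 3: dist = v0:inf,v1:0,v2:inf,v3:11,v4:1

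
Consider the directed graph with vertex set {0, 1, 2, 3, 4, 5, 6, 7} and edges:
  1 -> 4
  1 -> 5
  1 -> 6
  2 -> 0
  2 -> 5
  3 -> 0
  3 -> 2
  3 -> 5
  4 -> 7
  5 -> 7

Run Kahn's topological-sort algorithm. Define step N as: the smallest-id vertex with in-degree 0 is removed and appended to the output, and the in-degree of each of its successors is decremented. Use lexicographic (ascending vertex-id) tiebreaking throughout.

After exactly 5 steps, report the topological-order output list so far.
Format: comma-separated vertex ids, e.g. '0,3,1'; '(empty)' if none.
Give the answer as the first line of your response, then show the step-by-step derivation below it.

1,3,2,0,4

step 1: output 1; order=[1]; indeg=(2,0,1,0,0,2,0,2)
step 2: output 3; order=[1,3]; indeg=(1,0,0,0,0,1,0,2)
step 3: output 2; order=[1,3,2]; indeg=(0,0,0,0,0,0,0,2)
step 4: output 0; order=[1,3,2,0]; indeg=(0,0,0,0,0,0,0,2)
step 5: output 4; order=[1,3,2,0,4]; indeg=(0,0,0,0,0,0,0,1)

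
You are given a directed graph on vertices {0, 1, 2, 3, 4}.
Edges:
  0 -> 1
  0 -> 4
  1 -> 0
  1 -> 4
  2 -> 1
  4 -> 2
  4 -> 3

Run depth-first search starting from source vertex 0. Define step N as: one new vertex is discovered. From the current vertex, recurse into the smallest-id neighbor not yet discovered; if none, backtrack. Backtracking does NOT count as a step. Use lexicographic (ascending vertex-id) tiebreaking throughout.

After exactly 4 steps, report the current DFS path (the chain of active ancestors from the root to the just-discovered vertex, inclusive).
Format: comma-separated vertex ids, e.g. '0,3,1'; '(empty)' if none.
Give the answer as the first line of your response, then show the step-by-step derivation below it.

0,1,4,2

step 1: discover 0; path=0; order=0
step 2: discover 1; path=0>1; order=0,1
step 3: discover 4; path=0>1>4; order=0,1,4
step 4: discover 2; path=0>1>4>2; order=0,1,4,2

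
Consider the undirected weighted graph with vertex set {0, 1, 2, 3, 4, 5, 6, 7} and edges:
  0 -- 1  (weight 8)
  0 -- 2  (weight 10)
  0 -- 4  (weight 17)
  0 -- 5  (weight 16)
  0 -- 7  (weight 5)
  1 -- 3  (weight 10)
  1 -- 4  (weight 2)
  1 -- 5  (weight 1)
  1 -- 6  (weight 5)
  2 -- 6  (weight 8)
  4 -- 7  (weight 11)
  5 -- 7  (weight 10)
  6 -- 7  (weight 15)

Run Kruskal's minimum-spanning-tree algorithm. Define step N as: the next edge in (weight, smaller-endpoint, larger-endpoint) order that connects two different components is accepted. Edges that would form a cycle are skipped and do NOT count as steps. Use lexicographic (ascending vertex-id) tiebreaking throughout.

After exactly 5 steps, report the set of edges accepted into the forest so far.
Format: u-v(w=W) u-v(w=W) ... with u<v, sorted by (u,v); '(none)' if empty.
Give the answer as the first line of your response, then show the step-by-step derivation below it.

0-1(w=8) 0-7(w=5) 1-4(w=2) 1-5(w=1) 1-6(w=5)

step 1: add edge 1-5 (w=1); MST = {1-5(w=1)}
step 2: add edge 1-4 (w=2); MST = {1-4(w=2) 1-5(w=1)}
step 3: add edge 0-7 (w=5); MST = {0-7(w=5) 1-4(w=2) 1-5(w=1)}
step 4: add edge 1-6 (w=5); MST = {0-7(w=5) 1-4(w=2) 1-5(w=1) 1-6(w=5)}
step 5: add edge 0-1 (w=8); MST = {0-1(w=8) 0-7(w=5) 1-4(w=2) 1-5(w=1) 1-6(w=5)}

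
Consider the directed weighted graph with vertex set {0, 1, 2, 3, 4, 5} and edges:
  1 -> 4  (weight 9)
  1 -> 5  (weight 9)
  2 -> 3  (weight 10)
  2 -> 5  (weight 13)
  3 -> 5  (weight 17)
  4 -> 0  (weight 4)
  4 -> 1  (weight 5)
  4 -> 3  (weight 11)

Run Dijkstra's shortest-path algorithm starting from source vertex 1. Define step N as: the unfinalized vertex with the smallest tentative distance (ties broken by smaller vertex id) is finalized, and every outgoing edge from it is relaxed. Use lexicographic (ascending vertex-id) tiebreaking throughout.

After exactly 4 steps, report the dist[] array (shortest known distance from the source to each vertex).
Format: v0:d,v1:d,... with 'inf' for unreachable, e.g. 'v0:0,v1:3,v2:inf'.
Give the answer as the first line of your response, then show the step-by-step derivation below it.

v0:13,v1:0,v2:inf,v3:20,v4:9,v5:9

step 1: dist = v0:inf,v1:0,v2:inf,v3:inf,v4:9,v5:9
step 2: dist = v0:13,v1:0,v2:inf,v3:20,v4:9,v5:9
step 3: dist = v0:13,v1:0,v2:inf,v3:20,v4:9,v5:9
step 4: dist = v0:13,v1:0,v2:inf,v3:20,v4:9,v5:9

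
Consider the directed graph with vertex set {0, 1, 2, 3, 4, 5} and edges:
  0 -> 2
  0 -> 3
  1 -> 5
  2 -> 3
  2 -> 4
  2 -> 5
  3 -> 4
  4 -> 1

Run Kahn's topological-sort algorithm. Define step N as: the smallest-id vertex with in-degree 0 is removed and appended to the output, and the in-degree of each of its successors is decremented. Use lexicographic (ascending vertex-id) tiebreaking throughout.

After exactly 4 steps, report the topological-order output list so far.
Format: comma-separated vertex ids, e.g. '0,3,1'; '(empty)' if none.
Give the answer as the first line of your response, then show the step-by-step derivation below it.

0,2,3,4

step 1: output 0; order=[0]; indeg=(0,1,0,1,2,2)
step 2: output 2; order=[0,2]; indeg=(0,1,0,0,1,1)
step 3: output 3; order=[0,2,3]; indeg=(0,1,0,0,0,1)
step 4: output 4; order=[0,2,3,4]; indeg=(0,0,0,0,0,1)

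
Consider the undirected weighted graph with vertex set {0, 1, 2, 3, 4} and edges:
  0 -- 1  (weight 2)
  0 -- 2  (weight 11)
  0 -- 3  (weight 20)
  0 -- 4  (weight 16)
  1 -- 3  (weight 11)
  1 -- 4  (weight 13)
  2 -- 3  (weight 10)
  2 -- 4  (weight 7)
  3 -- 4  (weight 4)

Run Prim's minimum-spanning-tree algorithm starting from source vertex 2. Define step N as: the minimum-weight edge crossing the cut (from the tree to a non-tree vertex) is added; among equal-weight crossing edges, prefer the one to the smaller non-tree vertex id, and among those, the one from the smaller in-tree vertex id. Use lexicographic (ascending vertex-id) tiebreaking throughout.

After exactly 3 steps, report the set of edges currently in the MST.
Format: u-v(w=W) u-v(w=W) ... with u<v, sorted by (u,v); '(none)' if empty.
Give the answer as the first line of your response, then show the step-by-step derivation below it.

0-2(w=11) 2-4(w=7) 3-4(w=4)

step 1: add edge 2-4 (w=7); MST = {2-4(w=7)}
step 2: add edge 3-4 (w=4); MST = {2-4(w=7) 3-4(w=4)}
step 3: add edge 0-2 (w=11); MST = {0-2(w=11) 2-4(w=7) 3-4(w=4)}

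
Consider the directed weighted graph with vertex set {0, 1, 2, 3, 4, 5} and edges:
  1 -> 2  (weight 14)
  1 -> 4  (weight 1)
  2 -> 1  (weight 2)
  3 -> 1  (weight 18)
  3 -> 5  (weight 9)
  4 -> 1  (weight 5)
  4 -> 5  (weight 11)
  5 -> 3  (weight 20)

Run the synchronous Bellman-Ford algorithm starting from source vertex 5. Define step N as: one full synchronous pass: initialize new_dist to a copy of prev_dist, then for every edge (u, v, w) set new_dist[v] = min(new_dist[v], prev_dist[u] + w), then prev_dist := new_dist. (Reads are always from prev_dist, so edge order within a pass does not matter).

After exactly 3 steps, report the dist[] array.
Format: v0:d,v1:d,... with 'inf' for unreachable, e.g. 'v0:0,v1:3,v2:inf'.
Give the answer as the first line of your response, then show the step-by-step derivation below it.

v0:inf,v1:38,v2:52,v3:20,v4:39,v5:0

step 1: dist = v0:inf,v1:inf,v2:inf,v3:20,v4:inf,v5:0
step 2: dist = v0:inf,v1:38,v2:inf,v3:20,v4:inf,v5:0
step 3: dist = v0:inf,v1:38,v2:52,v3:20,v4:39,v5:0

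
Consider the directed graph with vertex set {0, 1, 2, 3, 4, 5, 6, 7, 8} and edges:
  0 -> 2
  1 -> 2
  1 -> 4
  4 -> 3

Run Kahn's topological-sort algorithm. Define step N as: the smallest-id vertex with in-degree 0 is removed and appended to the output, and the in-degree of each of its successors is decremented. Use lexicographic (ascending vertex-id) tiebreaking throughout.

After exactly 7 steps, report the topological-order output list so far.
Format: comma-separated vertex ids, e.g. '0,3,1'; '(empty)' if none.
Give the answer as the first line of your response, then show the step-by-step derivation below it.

0,1,2,4,3,5,6

step 1: output 0; order=[0]; indeg=(0,0,1,1,1,0,0,0,0)
step 2: output 1; order=[0,1]; indeg=(0,0,0,1,0,0,0,0,0)
step 3: output 2; order=[0,1,2]; indeg=(0,0,0,1,0,0,0,0,0)
step 4: output 4; order=[0,1,2,4]; indeg=(0,0,0,0,0,0,0,0,0)
step 5: output 3; order=[0,1,2,4,3]; indeg=(0,0,0,0,0,0,0,0,0)
step 6: output 5; order=[0,1,2,4,3,5]; indeg=(0,0,0,0,0,0,0,0,0)
step 7: output 6; order=[0,1,2,4,3,5,6]; indeg=(0,0,0,0,0,0,0,0,0)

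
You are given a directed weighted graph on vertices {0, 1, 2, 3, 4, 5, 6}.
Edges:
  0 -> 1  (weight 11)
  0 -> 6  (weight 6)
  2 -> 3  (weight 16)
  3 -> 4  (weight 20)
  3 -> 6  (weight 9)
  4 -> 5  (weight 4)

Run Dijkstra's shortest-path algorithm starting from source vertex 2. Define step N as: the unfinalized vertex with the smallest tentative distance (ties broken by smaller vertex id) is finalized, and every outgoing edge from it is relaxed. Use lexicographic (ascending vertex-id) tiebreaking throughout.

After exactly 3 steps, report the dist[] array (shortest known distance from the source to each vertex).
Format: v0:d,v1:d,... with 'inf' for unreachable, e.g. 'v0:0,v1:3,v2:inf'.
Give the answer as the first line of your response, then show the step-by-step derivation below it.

v0:inf,v1:inf,v2:0,v3:16,v4:36,v5:inf,v6:25

step 1: dist = v0:inf,v1:inf,v2:0,v3:16,v4:inf,v5:inf,v6:inf
step 2: dist = v0:inf,v1:inf,v2:0,v3:16,v4:36,v5:inf,v6:25
step 3: dist = v0:inf,v1:inf,v2:0,v3:16,v4:36,v5:inf,v6:25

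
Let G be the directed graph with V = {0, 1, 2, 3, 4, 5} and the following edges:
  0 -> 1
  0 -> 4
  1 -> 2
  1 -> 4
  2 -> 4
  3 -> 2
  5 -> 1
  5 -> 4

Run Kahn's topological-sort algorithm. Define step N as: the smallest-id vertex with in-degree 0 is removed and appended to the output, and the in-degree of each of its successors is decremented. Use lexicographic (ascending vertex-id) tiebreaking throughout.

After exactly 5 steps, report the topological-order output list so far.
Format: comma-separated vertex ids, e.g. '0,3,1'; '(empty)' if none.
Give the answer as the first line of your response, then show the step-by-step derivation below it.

0,3,5,1,2

step 1: output 0; order=[0]; indeg=(0,1,2,0,3,0)
step 2: output 3; order=[0,3]; indeg=(0,1,1,0,3,0)
step 3: output 5; order=[0,3,5]; indeg=(0,0,1,0,2,0)
step 4: output 1; order=[0,3,5,1]; indeg=(0,0,0,0,1,0)
step 5: output 2; order=[0,3,5,1,2]; indeg=(0,0,0,0,0,0)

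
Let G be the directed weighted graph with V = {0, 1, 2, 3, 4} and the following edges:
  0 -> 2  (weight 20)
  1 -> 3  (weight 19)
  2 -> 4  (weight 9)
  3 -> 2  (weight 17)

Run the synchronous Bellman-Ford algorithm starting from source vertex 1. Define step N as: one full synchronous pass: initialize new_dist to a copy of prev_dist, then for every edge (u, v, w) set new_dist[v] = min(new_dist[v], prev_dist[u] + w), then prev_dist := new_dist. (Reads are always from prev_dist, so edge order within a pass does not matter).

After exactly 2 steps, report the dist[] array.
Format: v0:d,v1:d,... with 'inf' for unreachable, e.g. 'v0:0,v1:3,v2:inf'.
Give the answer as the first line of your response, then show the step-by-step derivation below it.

v0:inf,v1:0,v2:36,v3:19,v4:inf

step 1: dist = v0:inf,v1:0,v2:inf,v3:19,v4:inf
step 2: dist = v0:inf,v1:0,v2:36,v3:19,v4:inf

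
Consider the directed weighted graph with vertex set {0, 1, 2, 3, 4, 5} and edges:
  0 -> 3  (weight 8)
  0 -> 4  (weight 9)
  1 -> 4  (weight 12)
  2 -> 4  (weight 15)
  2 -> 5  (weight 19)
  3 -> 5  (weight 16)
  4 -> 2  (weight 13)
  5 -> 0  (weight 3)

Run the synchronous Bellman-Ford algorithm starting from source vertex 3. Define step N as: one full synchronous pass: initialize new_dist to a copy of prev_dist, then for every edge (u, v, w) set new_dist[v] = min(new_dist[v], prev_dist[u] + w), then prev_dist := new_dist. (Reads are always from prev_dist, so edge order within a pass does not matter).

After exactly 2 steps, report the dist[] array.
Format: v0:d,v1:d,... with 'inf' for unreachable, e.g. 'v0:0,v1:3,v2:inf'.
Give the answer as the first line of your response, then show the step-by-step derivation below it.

v0:19,v1:inf,v2:inf,v3:0,v4:inf,v5:16

step 1: dist = v0:inf,v1:inf,v2:inf,v3:0,v4:inf,v5:16
step 2: dist = v0:19,v1:inf,v2:inf,v3:0,v4:inf,v5:16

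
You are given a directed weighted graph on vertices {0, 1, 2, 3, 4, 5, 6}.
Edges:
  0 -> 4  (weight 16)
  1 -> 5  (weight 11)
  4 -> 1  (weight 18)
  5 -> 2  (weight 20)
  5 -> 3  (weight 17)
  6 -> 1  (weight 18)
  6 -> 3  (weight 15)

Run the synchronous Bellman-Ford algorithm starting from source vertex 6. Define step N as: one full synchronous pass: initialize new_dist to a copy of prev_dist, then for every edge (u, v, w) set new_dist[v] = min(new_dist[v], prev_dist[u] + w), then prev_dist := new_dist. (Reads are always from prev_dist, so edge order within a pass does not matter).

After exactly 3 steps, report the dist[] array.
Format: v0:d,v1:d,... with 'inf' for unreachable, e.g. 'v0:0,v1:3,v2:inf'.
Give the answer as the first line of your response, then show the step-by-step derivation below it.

v0:inf,v1:18,v2:49,v3:15,v4:inf,v5:29,v6:0

step 1: dist = v0:inf,v1:18,v2:inf,v3:15,v4:inf,v5:inf,v6:0
step 2: dist = v0:inf,v1:18,v2:inf,v3:15,v4:inf,v5:29,v6:0
step 3: dist = v0:inf,v1:18,v2:49,v3:15,v4:inf,v5:29,v6:0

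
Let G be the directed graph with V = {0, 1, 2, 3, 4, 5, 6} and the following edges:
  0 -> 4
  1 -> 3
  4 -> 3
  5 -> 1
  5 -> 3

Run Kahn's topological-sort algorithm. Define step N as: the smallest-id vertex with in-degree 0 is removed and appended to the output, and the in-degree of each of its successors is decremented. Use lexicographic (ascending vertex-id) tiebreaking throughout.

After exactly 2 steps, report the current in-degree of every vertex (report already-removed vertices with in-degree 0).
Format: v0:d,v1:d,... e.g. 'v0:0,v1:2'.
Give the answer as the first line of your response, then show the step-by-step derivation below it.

v0:0,v1:1,v2:0,v3:3,v4:0,v5:0,v6:0

step 1: output 0; order=[0]; indeg=(0,1,0,3,0,0,0)
step 2: output 2; order=[0,2]; indeg=(0,1,0,3,0,0,0)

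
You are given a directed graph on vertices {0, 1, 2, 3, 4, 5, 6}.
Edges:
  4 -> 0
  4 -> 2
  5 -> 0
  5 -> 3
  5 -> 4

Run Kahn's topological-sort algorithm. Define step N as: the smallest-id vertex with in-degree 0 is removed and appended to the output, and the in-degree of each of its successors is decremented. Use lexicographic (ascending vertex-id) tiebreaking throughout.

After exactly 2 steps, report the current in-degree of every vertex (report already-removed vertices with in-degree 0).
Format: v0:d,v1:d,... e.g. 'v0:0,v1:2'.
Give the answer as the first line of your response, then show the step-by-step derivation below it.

v0:1,v1:0,v2:1,v3:0,v4:0,v5:0,v6:0

step 1: output 1; order=[1]; indeg=(2,0,1,1,1,0,0)
step 2: output 5; order=[1,5]; indeg=(1,0,1,0,0,0,0)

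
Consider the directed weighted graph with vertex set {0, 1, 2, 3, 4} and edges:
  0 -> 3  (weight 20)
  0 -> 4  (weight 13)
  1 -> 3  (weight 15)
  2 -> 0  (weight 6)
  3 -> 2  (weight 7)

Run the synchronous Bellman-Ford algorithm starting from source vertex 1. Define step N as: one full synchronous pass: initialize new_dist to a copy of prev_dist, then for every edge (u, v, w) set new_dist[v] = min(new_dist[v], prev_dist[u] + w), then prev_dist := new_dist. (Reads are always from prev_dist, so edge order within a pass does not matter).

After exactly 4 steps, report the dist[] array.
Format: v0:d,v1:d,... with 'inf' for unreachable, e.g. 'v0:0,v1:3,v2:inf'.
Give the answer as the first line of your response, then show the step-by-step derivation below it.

v0:28,v1:0,v2:22,v3:15,v4:41

step 1: dist = v0:inf,v1:0,v2:inf,v3:15,v4:inf
step 2: dist = v0:inf,v1:0,v2:22,v3:15,v4:inf
step 3: dist = v0:28,v1:0,v2:22,v3:15,v4:inf
step 4: dist = v0:28,v1:0,v2:22,v3:15,v4:41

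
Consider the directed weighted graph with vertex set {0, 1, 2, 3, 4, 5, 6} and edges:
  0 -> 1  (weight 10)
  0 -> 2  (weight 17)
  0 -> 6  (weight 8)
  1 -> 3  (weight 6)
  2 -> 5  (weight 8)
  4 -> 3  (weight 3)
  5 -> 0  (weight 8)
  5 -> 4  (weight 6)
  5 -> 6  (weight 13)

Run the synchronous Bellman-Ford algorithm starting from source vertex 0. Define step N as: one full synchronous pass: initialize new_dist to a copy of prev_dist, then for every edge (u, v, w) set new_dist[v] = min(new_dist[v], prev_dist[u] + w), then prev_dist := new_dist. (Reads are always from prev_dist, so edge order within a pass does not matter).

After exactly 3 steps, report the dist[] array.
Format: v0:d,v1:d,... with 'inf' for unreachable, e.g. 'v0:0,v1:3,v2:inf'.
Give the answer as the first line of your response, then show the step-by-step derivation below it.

v0:0,v1:10,v2:17,v3:16,v4:31,v5:25,v6:8

step 1: dist = v0:0,v1:10,v2:17,v3:inf,v4:inf,v5:inf,v6:8
step 2: dist = v0:0,v1:10,v2:17,v3:16,v4:inf,v5:25,v6:8
step 3: dist = v0:0,v1:10,v2:17,v3:16,v4:31,v5:25,v6:8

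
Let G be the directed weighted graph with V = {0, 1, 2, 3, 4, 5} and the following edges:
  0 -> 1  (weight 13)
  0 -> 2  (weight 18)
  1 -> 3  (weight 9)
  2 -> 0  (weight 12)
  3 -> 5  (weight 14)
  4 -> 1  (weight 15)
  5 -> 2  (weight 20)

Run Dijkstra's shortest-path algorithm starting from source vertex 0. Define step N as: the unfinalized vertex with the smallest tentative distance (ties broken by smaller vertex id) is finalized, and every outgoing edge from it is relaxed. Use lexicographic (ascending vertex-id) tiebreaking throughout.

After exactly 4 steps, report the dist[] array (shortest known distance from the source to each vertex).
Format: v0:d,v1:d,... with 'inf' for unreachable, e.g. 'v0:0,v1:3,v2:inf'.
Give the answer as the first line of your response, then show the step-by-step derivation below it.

v0:0,v1:13,v2:18,v3:22,v4:inf,v5:36

step 1: dist = v0:0,v1:13,v2:18,v3:inf,v4:inf,v5:inf
step 2: dist = v0:0,v1:13,v2:18,v3:22,v4:inf,v5:inf
step 3: dist = v0:0,v1:13,v2:18,v3:22,v4:inf,v5:inf
step 4: dist = v0:0,v1:13,v2:18,v3:22,v4:inf,v5:36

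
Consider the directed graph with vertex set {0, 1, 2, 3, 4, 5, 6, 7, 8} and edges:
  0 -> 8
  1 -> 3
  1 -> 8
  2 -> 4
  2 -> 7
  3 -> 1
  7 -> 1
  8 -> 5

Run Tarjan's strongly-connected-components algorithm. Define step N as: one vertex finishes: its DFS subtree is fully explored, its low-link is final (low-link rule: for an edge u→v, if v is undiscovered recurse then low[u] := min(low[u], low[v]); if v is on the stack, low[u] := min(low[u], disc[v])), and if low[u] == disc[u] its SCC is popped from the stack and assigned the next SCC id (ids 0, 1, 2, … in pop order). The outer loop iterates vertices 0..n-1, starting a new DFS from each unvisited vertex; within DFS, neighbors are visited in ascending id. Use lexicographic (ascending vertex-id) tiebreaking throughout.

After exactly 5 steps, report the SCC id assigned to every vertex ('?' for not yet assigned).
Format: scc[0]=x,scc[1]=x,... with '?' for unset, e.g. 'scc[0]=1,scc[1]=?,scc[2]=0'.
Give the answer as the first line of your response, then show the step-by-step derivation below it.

scc[0]=2,scc[1]=3,scc[2]=?,scc[3]=3,scc[4]=?,scc[5]=0,scc[6]=?,scc[7]=?,scc[8]=1

step 1: low=(low[0]=0,low[1]=?,low[2]=?,low[3]=?,low[4]=?,low[5]=2,low[6]=?,low[7]=?,low[8]=1); scc=(scc[0]=?,scc[1]=?,scc[2]=?,scc[3]=?,scc[4]=?,scc[5]=0,scc[6]=?,scc[7]=?,scc[8]=?)
step 2: low=(low[0]=0,low[1]=?,low[2]=?,low[3]=?,low[4]=?,low[5]=2,low[6]=?,low[7]=?,low[8]=1); scc=(scc[0]=?,scc[1]=?,scc[2]=?,scc[3]=?,scc[4]=?,scc[5]=0,scc[6]=?,scc[7]=?,scc[8]=1)
step 3: low=(low[0]=0,low[1]=?,low[2]=?,low[3]=?,low[4]=?,low[5]=2,low[6]=?,low[7]=?,low[8]=1); scc=(scc[0]=2,scc[1]=?,scc[2]=?,scc[3]=?,scc[4]=?,scc[5]=0,scc[6]=?,scc[7]=?,scc[8]=1)
step 4: low=(low[0]=0,low[1]=3,low[2]=?,low[3]=3,low[4]=?,low[5]=2,low[6]=?,low[7]=?,low[8]=1); scc=(scc[0]=2,scc[1]=?,scc[2]=?,scc[3]=?,scc[4]=?,scc[5]=0,scc[6]=?,scc[7]=?,scc[8]=1)
step 5: low=(low[0]=0,low[1]=3,low[2]=?,low[3]=3,low[4]=?,low[5]=2,low[6]=?,low[7]=?,low[8]=1); scc=(scc[0]=2,scc[1]=3,scc[2]=?,scc[3]=3,scc[4]=?,scc[5]=0,scc[6]=?,scc[7]=?,scc[8]=1)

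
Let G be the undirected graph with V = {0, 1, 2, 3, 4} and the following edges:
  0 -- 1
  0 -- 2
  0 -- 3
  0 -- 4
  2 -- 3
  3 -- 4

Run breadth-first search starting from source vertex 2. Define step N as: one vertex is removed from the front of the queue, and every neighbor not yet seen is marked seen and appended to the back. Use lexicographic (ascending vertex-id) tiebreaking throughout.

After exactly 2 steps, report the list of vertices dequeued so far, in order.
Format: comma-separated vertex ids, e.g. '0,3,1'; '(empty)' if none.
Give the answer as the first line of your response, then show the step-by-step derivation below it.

2,0

step 1: dequeue 2; queue=[0,3]; order=2
step 2: dequeue 0; queue=[3,1,4]; order=2,0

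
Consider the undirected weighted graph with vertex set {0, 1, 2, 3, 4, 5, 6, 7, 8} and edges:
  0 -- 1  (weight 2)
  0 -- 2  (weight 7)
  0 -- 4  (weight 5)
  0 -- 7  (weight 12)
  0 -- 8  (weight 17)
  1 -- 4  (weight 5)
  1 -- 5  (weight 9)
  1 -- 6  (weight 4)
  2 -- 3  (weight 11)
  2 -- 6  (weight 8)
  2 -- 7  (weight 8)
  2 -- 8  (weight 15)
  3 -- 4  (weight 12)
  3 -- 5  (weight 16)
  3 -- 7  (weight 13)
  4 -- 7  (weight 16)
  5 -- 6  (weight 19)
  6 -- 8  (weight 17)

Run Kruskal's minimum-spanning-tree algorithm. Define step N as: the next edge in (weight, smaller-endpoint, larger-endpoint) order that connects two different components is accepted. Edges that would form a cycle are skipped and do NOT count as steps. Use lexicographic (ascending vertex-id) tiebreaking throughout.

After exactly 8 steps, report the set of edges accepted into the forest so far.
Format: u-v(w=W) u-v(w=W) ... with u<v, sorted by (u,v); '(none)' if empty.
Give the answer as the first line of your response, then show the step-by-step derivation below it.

0-1(w=2) 0-2(w=7) 0-4(w=5) 1-5(w=9) 1-6(w=4) 2-3(w=11) 2-7(w=8) 2-8(w=15)

step 1: add edge 0-1 (w=2); MST = {0-1(w=2)}
step 2: add edge 1-6 (w=4); MST = {0-1(w=2) 1-6(w=4)}
step 3: add edge 0-4 (w=5); MST = {0-1(w=2) 0-4(w=5) 1-6(w=4)}
step 4: add edge 0-2 (w=7); MST = {0-1(w=2) 0-2(w=7) 0-4(w=5) 1-6(w=4)}
step 5: add edge 2-7 (w=8); MST = {0-1(w=2) 0-2(w=7) 0-4(w=5) 1-6(w=4) 2-7(w=8)}
step 6: add edge 1-5 (w=9); MST = {0-1(w=2) 0-2(w=7) 0-4(w=5) 1-5(w=9) 1-6(w=4) 2-7(w=8)}
step 7: add edge 2-3 (w=11); MST = {0-1(w=2) 0-2(w=7) 0-4(w=5) 1-5(w=9) 1-6(w=4) 2-3(w=11) 2-7(w=8)}
step 8: add edge 2-8 (w=15); MST = {0-1(w=2) 0-2(w=7) 0-4(w=5) 1-5(w=9) 1-6(w=4) 2-3(w=11) 2-7(w=8) 2-8(w=15)}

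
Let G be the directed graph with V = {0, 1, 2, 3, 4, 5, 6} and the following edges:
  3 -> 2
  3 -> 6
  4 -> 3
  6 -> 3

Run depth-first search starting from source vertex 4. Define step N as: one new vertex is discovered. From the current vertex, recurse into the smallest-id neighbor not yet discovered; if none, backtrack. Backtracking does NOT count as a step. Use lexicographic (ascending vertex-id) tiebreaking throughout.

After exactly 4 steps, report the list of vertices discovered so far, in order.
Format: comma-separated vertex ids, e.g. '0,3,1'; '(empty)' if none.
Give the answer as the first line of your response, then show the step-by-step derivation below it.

4,3,2,6

step 1: discover 4; path=4; order=4
step 2: discover 3; path=4>3; order=4,3
step 3: discover 2; path=4>3>2; order=4,3,2
step 4: discover 6; path=4>3>6; order=4,3,2,6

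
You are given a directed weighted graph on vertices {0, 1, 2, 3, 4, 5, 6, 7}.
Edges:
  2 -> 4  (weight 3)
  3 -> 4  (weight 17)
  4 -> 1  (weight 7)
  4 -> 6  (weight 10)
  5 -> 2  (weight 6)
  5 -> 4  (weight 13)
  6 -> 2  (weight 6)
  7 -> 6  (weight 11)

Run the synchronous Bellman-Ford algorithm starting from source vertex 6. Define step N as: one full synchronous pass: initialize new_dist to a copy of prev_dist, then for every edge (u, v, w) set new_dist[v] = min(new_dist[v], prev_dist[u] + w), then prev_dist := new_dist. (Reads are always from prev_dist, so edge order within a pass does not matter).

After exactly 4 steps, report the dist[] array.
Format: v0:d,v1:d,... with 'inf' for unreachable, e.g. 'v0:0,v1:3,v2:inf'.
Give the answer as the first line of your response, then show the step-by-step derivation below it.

v0:inf,v1:16,v2:6,v3:inf,v4:9,v5:inf,v6:0,v7:inf

step 1: dist = v0:inf,v1:inf,v2:6,v3:inf,v4:inf,v5:inf,v6:0,v7:inf
step 2: dist = v0:inf,v1:inf,v2:6,v3:inf,v4:9,v5:inf,v6:0,v7:inf
step 3: dist = v0:inf,v1:16,v2:6,v3:inf,v4:9,v5:inf,v6:0,v7:inf
step 4: dist = v0:inf,v1:16,v2:6,v3:inf,v4:9,v5:inf,v6:0,v7:inf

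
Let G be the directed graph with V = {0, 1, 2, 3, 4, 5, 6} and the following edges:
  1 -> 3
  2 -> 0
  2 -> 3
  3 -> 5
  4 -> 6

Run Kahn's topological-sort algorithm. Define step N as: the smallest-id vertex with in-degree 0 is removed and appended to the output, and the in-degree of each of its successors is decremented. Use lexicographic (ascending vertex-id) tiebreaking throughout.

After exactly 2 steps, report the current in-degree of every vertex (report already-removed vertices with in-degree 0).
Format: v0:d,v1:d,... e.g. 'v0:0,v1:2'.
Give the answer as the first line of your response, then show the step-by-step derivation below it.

v0:0,v1:0,v2:0,v3:0,v4:0,v5:1,v6:1

step 1: output 1; order=[1]; indeg=(1,0,0,1,0,1,1)
step 2: output 2; order=[1,2]; indeg=(0,0,0,0,0,1,1)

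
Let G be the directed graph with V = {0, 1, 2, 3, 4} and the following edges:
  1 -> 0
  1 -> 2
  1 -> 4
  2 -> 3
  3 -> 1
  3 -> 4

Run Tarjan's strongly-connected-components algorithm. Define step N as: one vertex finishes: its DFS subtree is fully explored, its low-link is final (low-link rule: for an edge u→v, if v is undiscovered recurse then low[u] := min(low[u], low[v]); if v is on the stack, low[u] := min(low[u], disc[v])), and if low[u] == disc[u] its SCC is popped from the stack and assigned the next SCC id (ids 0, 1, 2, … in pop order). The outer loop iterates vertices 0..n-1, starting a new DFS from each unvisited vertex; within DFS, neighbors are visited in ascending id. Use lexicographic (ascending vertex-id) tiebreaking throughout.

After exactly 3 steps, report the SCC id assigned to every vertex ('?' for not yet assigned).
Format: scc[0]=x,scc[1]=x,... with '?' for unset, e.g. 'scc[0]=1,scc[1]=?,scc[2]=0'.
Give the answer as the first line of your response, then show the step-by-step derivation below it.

scc[0]=0,scc[1]=?,scc[2]=?,scc[3]=?,scc[4]=1

step 1: low=(low[0]=0,low[1]=?,low[2]=?,low[3]=?,low[4]=?); scc=(scc[0]=0,scc[1]=?,scc[2]=?,scc[3]=?,scc[4]=?)
step 2: low=(low[0]=0,low[1]=1,low[2]=2,low[3]=1,low[4]=4); scc=(scc[0]=0,scc[1]=?,scc[2]=?,scc[3]=?,scc[4]=1)
step 3: low=(low[0]=0,low[1]=1,low[2]=2,low[3]=1,low[4]=4); scc=(scc[0]=0,scc[1]=?,scc[2]=?,scc[3]=?,scc[4]=1)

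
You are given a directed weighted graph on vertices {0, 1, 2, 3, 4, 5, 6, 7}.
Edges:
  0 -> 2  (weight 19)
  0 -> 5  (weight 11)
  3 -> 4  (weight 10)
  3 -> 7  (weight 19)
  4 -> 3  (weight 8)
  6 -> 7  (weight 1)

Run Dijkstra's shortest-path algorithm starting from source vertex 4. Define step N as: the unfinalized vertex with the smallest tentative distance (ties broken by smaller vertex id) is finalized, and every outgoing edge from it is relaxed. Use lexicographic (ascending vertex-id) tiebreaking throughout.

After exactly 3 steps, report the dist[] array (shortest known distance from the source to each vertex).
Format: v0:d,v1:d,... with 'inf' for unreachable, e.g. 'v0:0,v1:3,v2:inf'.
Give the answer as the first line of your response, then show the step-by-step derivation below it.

v0:inf,v1:inf,v2:inf,v3:8,v4:0,v5:inf,v6:inf,v7:27

step 1: dist = v0:inf,v1:inf,v2:inf,v3:8,v4:0,v5:inf,v6:inf,v7:inf
step 2: dist = v0:inf,v1:inf,v2:inf,v3:8,v4:0,v5:inf,v6:inf,v7:27
step 3: dist = v0:inf,v1:inf,v2:inf,v3:8,v4:0,v5:inf,v6:inf,v7:27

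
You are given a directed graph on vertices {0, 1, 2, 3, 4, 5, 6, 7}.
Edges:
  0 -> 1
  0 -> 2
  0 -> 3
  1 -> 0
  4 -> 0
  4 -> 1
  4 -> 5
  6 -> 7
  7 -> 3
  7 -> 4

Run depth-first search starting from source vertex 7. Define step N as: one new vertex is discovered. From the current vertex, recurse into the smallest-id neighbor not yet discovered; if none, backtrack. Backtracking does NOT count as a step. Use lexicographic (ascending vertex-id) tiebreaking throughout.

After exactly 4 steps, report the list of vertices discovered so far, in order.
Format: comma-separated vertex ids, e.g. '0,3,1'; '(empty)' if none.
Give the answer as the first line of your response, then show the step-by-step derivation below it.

7,3,4,0

step 1: discover 7; path=7; order=7
step 2: discover 3; path=7>3; order=7,3
step 3: discover 4; path=7>4; order=7,3,4
step 4: discover 0; path=7>4>0; order=7,3,4,0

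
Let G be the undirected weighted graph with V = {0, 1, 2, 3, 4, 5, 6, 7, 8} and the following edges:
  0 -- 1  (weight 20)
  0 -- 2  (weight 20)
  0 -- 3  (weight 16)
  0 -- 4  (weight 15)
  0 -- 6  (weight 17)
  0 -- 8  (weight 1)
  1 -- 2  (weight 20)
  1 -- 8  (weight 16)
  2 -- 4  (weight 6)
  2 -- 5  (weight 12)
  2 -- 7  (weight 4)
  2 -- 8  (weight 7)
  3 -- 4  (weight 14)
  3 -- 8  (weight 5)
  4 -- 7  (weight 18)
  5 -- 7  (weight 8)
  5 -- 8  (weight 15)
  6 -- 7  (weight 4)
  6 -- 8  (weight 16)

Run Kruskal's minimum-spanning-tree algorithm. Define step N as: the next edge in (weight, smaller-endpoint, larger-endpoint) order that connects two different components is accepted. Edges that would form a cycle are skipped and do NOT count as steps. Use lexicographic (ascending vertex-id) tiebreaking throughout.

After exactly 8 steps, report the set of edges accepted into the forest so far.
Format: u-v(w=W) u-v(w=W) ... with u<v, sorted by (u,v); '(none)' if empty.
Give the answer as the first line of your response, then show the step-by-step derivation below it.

0-8(w=1) 1-8(w=16) 2-4(w=6) 2-7(w=4) 2-8(w=7) 3-8(w=5) 5-7(w=8) 6-7(w=4)

step 1: add edge 0-8 (w=1); MST = {0-8(w=1)}
step 2: add edge 2-7 (w=4); MST = {0-8(w=1) 2-7(w=4)}
step 3: add edge 6-7 (w=4); MST = {0-8(w=1) 2-7(w=4) 6-7(w=4)}
step 4: add edge 3-8 (w=5); MST = {0-8(w=1) 2-7(w=4) 3-8(w=5) 6-7(w=4)}
step 5: add edge 2-4 (w=6); MST = {0-8(w=1) 2-4(w=6) 2-7(w=4) 3-8(w=5) 6-7(w=4)}
step 6: add edge 2-8 (w=7); MST = {0-8(w=1) 2-4(w=6) 2-7(w=4) 2-8(w=7) 3-8(w=5) 6-7(w=4)}
step 7: add edge 5-7 (w=8); MST = {0-8(w=1) 2-4(w=6) 2-7(w=4) 2-8(w=7) 3-8(w=5) 5-7(w=8) 6-7(w=4)}
step 8: add edge 1-8 (w=16); MST = {0-8(w=1) 1-8(w=16) 2-4(w=6) 2-7(w=4) 2-8(w=7) 3-8(w=5) 5-7(w=8) 6-7(w=4)}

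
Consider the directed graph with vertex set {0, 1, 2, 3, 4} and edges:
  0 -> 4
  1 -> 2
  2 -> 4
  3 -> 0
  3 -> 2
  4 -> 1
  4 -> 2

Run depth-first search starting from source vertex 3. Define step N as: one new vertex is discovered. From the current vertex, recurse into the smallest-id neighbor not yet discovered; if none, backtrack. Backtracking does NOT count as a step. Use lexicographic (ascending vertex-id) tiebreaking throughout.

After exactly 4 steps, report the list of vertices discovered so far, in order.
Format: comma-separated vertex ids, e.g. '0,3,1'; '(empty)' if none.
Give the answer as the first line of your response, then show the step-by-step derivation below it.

3,0,4,1

step 1: discover 3; path=3; order=3
step 2: discover 0; path=3>0; order=3,0
step 3: discover 4; path=3>0>4; order=3,0,4
step 4: discover 1; path=3>0>4>1; order=3,0,4,1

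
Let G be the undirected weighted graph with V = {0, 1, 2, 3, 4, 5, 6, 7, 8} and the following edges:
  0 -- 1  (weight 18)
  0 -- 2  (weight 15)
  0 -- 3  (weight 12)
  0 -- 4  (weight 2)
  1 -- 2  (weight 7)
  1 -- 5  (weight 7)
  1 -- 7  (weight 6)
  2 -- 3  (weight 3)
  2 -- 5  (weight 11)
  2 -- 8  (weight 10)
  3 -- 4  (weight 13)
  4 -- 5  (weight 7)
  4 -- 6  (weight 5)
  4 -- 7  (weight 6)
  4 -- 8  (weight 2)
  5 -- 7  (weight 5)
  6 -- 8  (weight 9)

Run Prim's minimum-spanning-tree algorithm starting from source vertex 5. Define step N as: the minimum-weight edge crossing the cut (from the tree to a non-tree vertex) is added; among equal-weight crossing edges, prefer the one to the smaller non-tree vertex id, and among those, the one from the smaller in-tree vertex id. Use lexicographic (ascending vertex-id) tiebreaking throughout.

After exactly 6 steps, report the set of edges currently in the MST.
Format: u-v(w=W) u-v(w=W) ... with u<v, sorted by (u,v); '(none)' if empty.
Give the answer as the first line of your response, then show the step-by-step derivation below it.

0-4(w=2) 1-7(w=6) 4-6(w=5) 4-7(w=6) 4-8(w=2) 5-7(w=5)

step 1: add edge 5-7 (w=5); MST = {5-7(w=5)}
step 2: add edge 1-7 (w=6); MST = {1-7(w=6) 5-7(w=5)}
step 3: add edge 4-7 (w=6); MST = {1-7(w=6) 4-7(w=6) 5-7(w=5)}
step 4: add edge 0-4 (w=2); MST = {0-4(w=2) 1-7(w=6) 4-7(w=6) 5-7(w=5)}
step 5: add edge 4-8 (w=2); MST = {0-4(w=2) 1-7(w=6) 4-7(w=6) 4-8(w=2) 5-7(w=5)}
step 6: add edge 4-6 (w=5); MST = {0-4(w=2) 1-7(w=6) 4-6(w=5) 4-7(w=6) 4-8(w=2) 5-7(w=5)}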